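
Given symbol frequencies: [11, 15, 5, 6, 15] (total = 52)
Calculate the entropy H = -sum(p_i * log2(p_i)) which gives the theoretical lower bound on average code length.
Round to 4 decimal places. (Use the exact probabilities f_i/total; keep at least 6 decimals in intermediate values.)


Per-symbol terms -p_i * log2(p_i) with p_i = f_i/52:
  p = 11/52 = 0.211538: log2(p) = -2.241008, -p*log2(p) = 0.474059
  p = 15/52 = 0.288462: log2(p) = -1.793549, -p*log2(p) = 0.517370
  p = 5/52 = 0.096154: log2(p) = -3.378512, -p*log2(p) = 0.324857
  p = 6/52 = 0.115385: log2(p) = -3.115477, -p*log2(p) = 0.359478
  p = 15/52 = 0.288462: log2(p) = -1.793549, -p*log2(p) = 0.517370
H = 0.474059 + 0.517370 + 0.324857 + 0.359478 + 0.517370 = 2.193134

H = 2.1931 bits/symbol


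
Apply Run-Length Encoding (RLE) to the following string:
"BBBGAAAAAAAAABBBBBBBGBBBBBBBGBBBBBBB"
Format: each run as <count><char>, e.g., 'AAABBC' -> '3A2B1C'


Scanning runs left to right:
  i=0: run of 'B' x 3 -> '3B'
  i=3: run of 'G' x 1 -> '1G'
  i=4: run of 'A' x 9 -> '9A'
  i=13: run of 'B' x 7 -> '7B'
  i=20: run of 'G' x 1 -> '1G'
  i=21: run of 'B' x 7 -> '7B'
  i=28: run of 'G' x 1 -> '1G'
  i=29: run of 'B' x 7 -> '7B'

RLE = 3B1G9A7B1G7B1G7B


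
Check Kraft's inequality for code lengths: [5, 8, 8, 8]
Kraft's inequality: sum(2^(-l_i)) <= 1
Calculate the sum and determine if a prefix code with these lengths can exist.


Sum = 2^(-5) + 2^(-8) + 2^(-8) + 2^(-8)
    = 0.03125 + 0.00390625 + 0.00390625 + 0.00390625
    = 11/256 = 0.04296875
Since 0.04296875 <= 1, Kraft's inequality IS satisfied.
A prefix code with these lengths CAN exist.

Kraft sum = 0.04296875. Satisfied.


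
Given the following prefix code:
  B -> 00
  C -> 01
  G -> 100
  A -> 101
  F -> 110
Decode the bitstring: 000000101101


Decoding step by step:
Bits 00 -> B
Bits 00 -> B
Bits 00 -> B
Bits 101 -> A
Bits 101 -> A


Decoded message: BBBAA


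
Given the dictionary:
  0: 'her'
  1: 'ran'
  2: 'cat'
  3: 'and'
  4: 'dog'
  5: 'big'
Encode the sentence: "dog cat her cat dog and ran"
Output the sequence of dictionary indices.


Look up each word in the dictionary:
  'dog' -> 4
  'cat' -> 2
  'her' -> 0
  'cat' -> 2
  'dog' -> 4
  'and' -> 3
  'ran' -> 1

Encoded: [4, 2, 0, 2, 4, 3, 1]


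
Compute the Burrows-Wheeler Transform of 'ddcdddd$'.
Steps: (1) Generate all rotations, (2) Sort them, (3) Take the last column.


Rotations (sorted):
  0: $ddcdddd -> last char: d
  1: cdddd$dd -> last char: d
  2: d$ddcddd -> last char: d
  3: dcdddd$d -> last char: d
  4: dd$ddcdd -> last char: d
  5: ddcdddd$ -> last char: $
  6: ddd$ddcd -> last char: d
  7: dddd$ddc -> last char: c


BWT = ddddd$dc


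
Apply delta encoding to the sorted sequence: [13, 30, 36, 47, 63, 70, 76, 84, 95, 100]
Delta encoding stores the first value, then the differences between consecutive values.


First value: 13
Deltas:
  30 - 13 = 17
  36 - 30 = 6
  47 - 36 = 11
  63 - 47 = 16
  70 - 63 = 7
  76 - 70 = 6
  84 - 76 = 8
  95 - 84 = 11
  100 - 95 = 5


Delta encoded: [13, 17, 6, 11, 16, 7, 6, 8, 11, 5]


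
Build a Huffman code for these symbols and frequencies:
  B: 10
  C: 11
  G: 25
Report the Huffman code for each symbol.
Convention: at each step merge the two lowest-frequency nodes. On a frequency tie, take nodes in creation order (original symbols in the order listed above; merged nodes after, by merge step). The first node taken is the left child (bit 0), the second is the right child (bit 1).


Huffman tree construction:
Step 1: Merge B(10) + C(11) = 21
Step 2: Merge (B+C)(21) + G(25) = 46
Read each symbol's code off the tree from the root (left child = 0, right child = 1).

Codes:
  B: 00 (length 2)
  C: 01 (length 2)
  G: 1 (length 1)
Average code length: 67/46 = 1.4565 bits/symbol


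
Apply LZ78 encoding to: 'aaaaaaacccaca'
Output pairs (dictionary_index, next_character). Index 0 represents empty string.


LZ78 encoding steps:
Dictionary: {0: ''}
Step 1: w='' (idx 0), next='a' -> output (0, 'a'), add 'a' as idx 1
Step 2: w='a' (idx 1), next='a' -> output (1, 'a'), add 'aa' as idx 2
Step 3: w='aa' (idx 2), next='a' -> output (2, 'a'), add 'aaa' as idx 3
Step 4: w='a' (idx 1), next='c' -> output (1, 'c'), add 'ac' as idx 4
Step 5: w='' (idx 0), next='c' -> output (0, 'c'), add 'c' as idx 5
Step 6: w='c' (idx 5), next='a' -> output (5, 'a'), add 'ca' as idx 6
Step 7: w='ca' (idx 6), end of input -> output (6, '')


Encoded: [(0, 'a'), (1, 'a'), (2, 'a'), (1, 'c'), (0, 'c'), (5, 'a'), (6, '')]


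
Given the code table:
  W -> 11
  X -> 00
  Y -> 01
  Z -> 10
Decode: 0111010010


Decoding:
01 -> Y
11 -> W
01 -> Y
00 -> X
10 -> Z


Result: YWYXZ


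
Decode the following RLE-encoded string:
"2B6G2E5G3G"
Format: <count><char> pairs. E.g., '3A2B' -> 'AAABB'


Expanding each <count><char> pair:
  2B -> 'BB'
  6G -> 'GGGGGG'
  2E -> 'EE'
  5G -> 'GGGGG'
  3G -> 'GGG'

Decoded = BBGGGGGGEEGGGGGGGG


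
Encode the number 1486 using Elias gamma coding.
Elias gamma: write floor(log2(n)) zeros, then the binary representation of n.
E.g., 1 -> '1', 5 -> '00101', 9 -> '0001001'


num_bits = floor(log2(1486)) + 1 = 11
leading_zeros = num_bits - 1 = 10
binary(1486) = 10111001110

Elias gamma(1486) = '0000000000' + '10111001110' = 000000000010111001110 (21 bits)


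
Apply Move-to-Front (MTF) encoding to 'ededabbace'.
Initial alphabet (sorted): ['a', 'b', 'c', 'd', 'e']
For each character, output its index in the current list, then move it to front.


MTF encoding:
'e': index 4 in ['a', 'b', 'c', 'd', 'e'] -> ['e', 'a', 'b', 'c', 'd']
'd': index 4 in ['e', 'a', 'b', 'c', 'd'] -> ['d', 'e', 'a', 'b', 'c']
'e': index 1 in ['d', 'e', 'a', 'b', 'c'] -> ['e', 'd', 'a', 'b', 'c']
'd': index 1 in ['e', 'd', 'a', 'b', 'c'] -> ['d', 'e', 'a', 'b', 'c']
'a': index 2 in ['d', 'e', 'a', 'b', 'c'] -> ['a', 'd', 'e', 'b', 'c']
'b': index 3 in ['a', 'd', 'e', 'b', 'c'] -> ['b', 'a', 'd', 'e', 'c']
'b': index 0 in ['b', 'a', 'd', 'e', 'c'] -> ['b', 'a', 'd', 'e', 'c']
'a': index 1 in ['b', 'a', 'd', 'e', 'c'] -> ['a', 'b', 'd', 'e', 'c']
'c': index 4 in ['a', 'b', 'd', 'e', 'c'] -> ['c', 'a', 'b', 'd', 'e']
'e': index 4 in ['c', 'a', 'b', 'd', 'e'] -> ['e', 'c', 'a', 'b', 'd']


Output: [4, 4, 1, 1, 2, 3, 0, 1, 4, 4]


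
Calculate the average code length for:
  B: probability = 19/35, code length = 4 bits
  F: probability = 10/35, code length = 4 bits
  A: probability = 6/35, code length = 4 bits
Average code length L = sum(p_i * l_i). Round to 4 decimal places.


Weighted contributions p_i * l_i:
  B: (19/35) * 4 = 76/35
  F: (10/35) * 4 = 40/35
  A: (6/35) * 4 = 24/35
Sum = (76 + 40 + 24)/35 = 140/35

L = 140/35 = 4.0000 bits/symbol


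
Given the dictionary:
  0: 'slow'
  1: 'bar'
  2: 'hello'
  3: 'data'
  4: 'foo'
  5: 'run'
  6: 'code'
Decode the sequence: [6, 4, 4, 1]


Look up each index in the dictionary:
  6 -> 'code'
  4 -> 'foo'
  4 -> 'foo'
  1 -> 'bar'

Decoded: "code foo foo bar"


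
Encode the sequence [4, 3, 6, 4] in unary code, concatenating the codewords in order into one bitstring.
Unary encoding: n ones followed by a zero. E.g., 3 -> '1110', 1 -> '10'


Encode each number as n ones followed by a terminating 0:
  4 -> 11110 (5 bits)
  3 -> 1110 (4 bits)
  6 -> 1111110 (7 bits)
  4 -> 11110 (5 bits)
Total length = 5 + 4 + 7 + 5 = 21 bits.

Unary([4, 3, 6, 4]) = 111101110111111011110 (21 bits)


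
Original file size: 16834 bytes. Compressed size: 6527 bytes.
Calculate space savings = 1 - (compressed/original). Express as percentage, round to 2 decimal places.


ratio = compressed/original = 6527/16834 = 0.387727
savings = 1 - ratio = 1 - 0.387727 = 0.612273
as a percentage: 0.612273 * 100 = 61.23%

Space savings = 1 - 6527/16834 = 61.23%


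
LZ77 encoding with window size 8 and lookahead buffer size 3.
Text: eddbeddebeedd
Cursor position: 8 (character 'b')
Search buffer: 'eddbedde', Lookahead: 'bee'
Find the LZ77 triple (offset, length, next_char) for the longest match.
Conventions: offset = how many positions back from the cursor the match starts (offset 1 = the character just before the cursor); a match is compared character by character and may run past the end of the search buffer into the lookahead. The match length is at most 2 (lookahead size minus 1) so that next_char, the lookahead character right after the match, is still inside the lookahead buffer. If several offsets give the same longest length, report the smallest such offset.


Try each offset into the search buffer:
  offset=1 (pos 7, char 'e'): match length 0
  offset=2 (pos 6, char 'd'): match length 0
  offset=3 (pos 5, char 'd'): match length 0
  offset=4 (pos 4, char 'e'): match length 0
  offset=5 (pos 3, char 'b'): match length 2
  offset=6 (pos 2, char 'd'): match length 0
  offset=7 (pos 1, char 'd'): match length 0
  offset=8 (pos 0, char 'e'): match length 0
Longest match has length 2 at offset 5.
next_char = character at position 8 + 2 = 10 -> 'e'

Best match: offset=5, length=2 (matching 'be' starting at position 3)
LZ77 triple: (5, 2, 'e')


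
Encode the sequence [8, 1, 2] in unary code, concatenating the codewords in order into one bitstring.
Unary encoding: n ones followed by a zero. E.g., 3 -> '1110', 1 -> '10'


Encode each number as n ones followed by a terminating 0:
  8 -> 111111110 (9 bits)
  1 -> 10 (2 bits)
  2 -> 110 (3 bits)
Total length = 9 + 2 + 3 = 14 bits.

Unary([8, 1, 2]) = 11111111010110 (14 bits)


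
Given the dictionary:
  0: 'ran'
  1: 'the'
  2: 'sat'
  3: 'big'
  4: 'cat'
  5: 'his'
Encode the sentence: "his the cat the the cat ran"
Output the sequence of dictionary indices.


Look up each word in the dictionary:
  'his' -> 5
  'the' -> 1
  'cat' -> 4
  'the' -> 1
  'the' -> 1
  'cat' -> 4
  'ran' -> 0

Encoded: [5, 1, 4, 1, 1, 4, 0]


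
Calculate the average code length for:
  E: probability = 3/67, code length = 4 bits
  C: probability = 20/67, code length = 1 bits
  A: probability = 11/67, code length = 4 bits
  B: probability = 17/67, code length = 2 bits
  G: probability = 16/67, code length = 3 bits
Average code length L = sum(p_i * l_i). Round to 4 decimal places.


Weighted contributions p_i * l_i:
  E: (3/67) * 4 = 12/67
  C: (20/67) * 1 = 20/67
  A: (11/67) * 4 = 44/67
  B: (17/67) * 2 = 34/67
  G: (16/67) * 3 = 48/67
Sum = (12 + 20 + 44 + 34 + 48)/67 = 158/67

L = 158/67 = 2.3582 bits/symbol


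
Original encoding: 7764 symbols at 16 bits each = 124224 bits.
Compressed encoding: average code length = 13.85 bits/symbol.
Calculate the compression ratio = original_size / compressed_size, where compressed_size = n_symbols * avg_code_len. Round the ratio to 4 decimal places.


original_size = n_symbols * orig_bits = 7764 * 16 = 124224 bits
compressed_size = n_symbols * avg_code_len = 7764 * 13.85 = 107531.4 bits
ratio = original_size / compressed_size = 124224 / 107531.4 = 1.1552

Compression ratio = 1.1552


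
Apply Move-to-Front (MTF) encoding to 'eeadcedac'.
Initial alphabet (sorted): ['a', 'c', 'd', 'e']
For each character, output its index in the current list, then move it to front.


MTF encoding:
'e': index 3 in ['a', 'c', 'd', 'e'] -> ['e', 'a', 'c', 'd']
'e': index 0 in ['e', 'a', 'c', 'd'] -> ['e', 'a', 'c', 'd']
'a': index 1 in ['e', 'a', 'c', 'd'] -> ['a', 'e', 'c', 'd']
'd': index 3 in ['a', 'e', 'c', 'd'] -> ['d', 'a', 'e', 'c']
'c': index 3 in ['d', 'a', 'e', 'c'] -> ['c', 'd', 'a', 'e']
'e': index 3 in ['c', 'd', 'a', 'e'] -> ['e', 'c', 'd', 'a']
'd': index 2 in ['e', 'c', 'd', 'a'] -> ['d', 'e', 'c', 'a']
'a': index 3 in ['d', 'e', 'c', 'a'] -> ['a', 'd', 'e', 'c']
'c': index 3 in ['a', 'd', 'e', 'c'] -> ['c', 'a', 'd', 'e']


Output: [3, 0, 1, 3, 3, 3, 2, 3, 3]


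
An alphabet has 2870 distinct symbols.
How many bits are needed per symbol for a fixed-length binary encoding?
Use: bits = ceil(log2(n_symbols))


log2(2870) = 11.4868
Bracket: 2^11 = 2048 < 2870 <= 2^12 = 4096
So ceil(log2(2870)) = 12

bits = ceil(log2(2870)) = ceil(11.4868) = 12 bits


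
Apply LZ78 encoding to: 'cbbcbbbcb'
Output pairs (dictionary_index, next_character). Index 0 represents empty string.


LZ78 encoding steps:
Dictionary: {0: ''}
Step 1: w='' (idx 0), next='c' -> output (0, 'c'), add 'c' as idx 1
Step 2: w='' (idx 0), next='b' -> output (0, 'b'), add 'b' as idx 2
Step 3: w='b' (idx 2), next='c' -> output (2, 'c'), add 'bc' as idx 3
Step 4: w='b' (idx 2), next='b' -> output (2, 'b'), add 'bb' as idx 4
Step 5: w='bc' (idx 3), next='b' -> output (3, 'b'), add 'bcb' as idx 5


Encoded: [(0, 'c'), (0, 'b'), (2, 'c'), (2, 'b'), (3, 'b')]


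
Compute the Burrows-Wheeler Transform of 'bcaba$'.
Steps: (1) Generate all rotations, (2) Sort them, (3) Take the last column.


Rotations (sorted):
  0: $bcaba -> last char: a
  1: a$bcab -> last char: b
  2: aba$bc -> last char: c
  3: ba$bca -> last char: a
  4: bcaba$ -> last char: $
  5: caba$b -> last char: b


BWT = abca$b


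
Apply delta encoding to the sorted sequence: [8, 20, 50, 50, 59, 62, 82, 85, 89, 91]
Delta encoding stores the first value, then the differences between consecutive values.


First value: 8
Deltas:
  20 - 8 = 12
  50 - 20 = 30
  50 - 50 = 0
  59 - 50 = 9
  62 - 59 = 3
  82 - 62 = 20
  85 - 82 = 3
  89 - 85 = 4
  91 - 89 = 2


Delta encoded: [8, 12, 30, 0, 9, 3, 20, 3, 4, 2]


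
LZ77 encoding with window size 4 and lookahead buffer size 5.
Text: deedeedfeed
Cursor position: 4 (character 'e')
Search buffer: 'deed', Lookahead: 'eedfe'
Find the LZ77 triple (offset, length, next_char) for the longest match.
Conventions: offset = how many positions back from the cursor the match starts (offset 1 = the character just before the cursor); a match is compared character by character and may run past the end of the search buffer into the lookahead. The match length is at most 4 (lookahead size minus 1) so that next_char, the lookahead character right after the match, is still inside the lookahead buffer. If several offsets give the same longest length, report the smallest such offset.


Try each offset into the search buffer:
  offset=1 (pos 3, char 'd'): match length 0
  offset=2 (pos 2, char 'e'): match length 1
  offset=3 (pos 1, char 'e'): match length 3
  offset=4 (pos 0, char 'd'): match length 0
Longest match has length 3 at offset 3.
next_char = character at position 4 + 3 = 7 -> 'f'

Best match: offset=3, length=3 (matching 'eed' starting at position 1)
LZ77 triple: (3, 3, 'f')


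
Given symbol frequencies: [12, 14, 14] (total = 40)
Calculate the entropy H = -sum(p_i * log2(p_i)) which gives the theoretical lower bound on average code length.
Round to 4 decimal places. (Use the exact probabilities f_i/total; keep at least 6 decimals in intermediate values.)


Per-symbol terms -p_i * log2(p_i) with p_i = f_i/40:
  p = 12/40 = 0.300000: log2(p) = -1.736966, -p*log2(p) = 0.521090
  p = 14/40 = 0.350000: log2(p) = -1.514573, -p*log2(p) = 0.530101
  p = 14/40 = 0.350000: log2(p) = -1.514573, -p*log2(p) = 0.530101
H = 0.521090 + 0.530101 + 0.530101 = 1.581292

H = 1.5813 bits/symbol


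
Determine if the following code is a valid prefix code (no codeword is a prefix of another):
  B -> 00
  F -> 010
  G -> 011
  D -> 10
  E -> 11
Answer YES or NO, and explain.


Checking each pair (does one codeword prefix another?):
  B='00' vs F='010': no prefix
  B='00' vs G='011': no prefix
  B='00' vs D='10': no prefix
  B='00' vs E='11': no prefix
  F='010' vs B='00': no prefix
  F='010' vs G='011': no prefix
  F='010' vs D='10': no prefix
  F='010' vs E='11': no prefix
  G='011' vs B='00': no prefix
  G='011' vs F='010': no prefix
  G='011' vs D='10': no prefix
  G='011' vs E='11': no prefix
  D='10' vs B='00': no prefix
  D='10' vs F='010': no prefix
  D='10' vs G='011': no prefix
  D='10' vs E='11': no prefix
  E='11' vs B='00': no prefix
  E='11' vs F='010': no prefix
  E='11' vs G='011': no prefix
  E='11' vs D='10': no prefix
No violation found over all pairs.

YES -- this is a valid prefix code. No codeword is a prefix of any other codeword.


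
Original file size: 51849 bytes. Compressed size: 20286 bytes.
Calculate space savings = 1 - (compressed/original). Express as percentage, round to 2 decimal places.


ratio = compressed/original = 20286/51849 = 0.391252
savings = 1 - ratio = 1 - 0.391252 = 0.608748
as a percentage: 0.608748 * 100 = 60.87%

Space savings = 1 - 20286/51849 = 60.87%


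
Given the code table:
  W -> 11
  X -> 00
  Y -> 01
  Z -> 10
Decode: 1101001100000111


Decoding:
11 -> W
01 -> Y
00 -> X
11 -> W
00 -> X
00 -> X
01 -> Y
11 -> W


Result: WYXWXXYW


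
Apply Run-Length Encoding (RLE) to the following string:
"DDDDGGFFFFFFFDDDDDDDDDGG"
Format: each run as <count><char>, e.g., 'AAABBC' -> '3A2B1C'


Scanning runs left to right:
  i=0: run of 'D' x 4 -> '4D'
  i=4: run of 'G' x 2 -> '2G'
  i=6: run of 'F' x 7 -> '7F'
  i=13: run of 'D' x 9 -> '9D'
  i=22: run of 'G' x 2 -> '2G'

RLE = 4D2G7F9D2G


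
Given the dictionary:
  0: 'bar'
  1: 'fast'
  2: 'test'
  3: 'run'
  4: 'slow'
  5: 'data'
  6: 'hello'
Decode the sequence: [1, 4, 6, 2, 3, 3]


Look up each index in the dictionary:
  1 -> 'fast'
  4 -> 'slow'
  6 -> 'hello'
  2 -> 'test'
  3 -> 'run'
  3 -> 'run'

Decoded: "fast slow hello test run run"


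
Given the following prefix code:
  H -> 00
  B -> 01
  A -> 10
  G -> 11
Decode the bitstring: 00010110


Decoding step by step:
Bits 00 -> H
Bits 01 -> B
Bits 01 -> B
Bits 10 -> A


Decoded message: HBBA


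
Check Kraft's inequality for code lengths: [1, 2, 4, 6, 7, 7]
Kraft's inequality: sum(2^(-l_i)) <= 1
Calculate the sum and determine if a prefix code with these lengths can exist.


Sum = 2^(-1) + 2^(-2) + 2^(-4) + 2^(-6) + 2^(-7) + 2^(-7)
    = 0.5 + 0.25 + 0.0625 + 0.015625 + 0.0078125 + 0.0078125
    = 108/128 = 0.84375
Since 0.84375 <= 1, Kraft's inequality IS satisfied.
A prefix code with these lengths CAN exist.

Kraft sum = 0.84375. Satisfied.


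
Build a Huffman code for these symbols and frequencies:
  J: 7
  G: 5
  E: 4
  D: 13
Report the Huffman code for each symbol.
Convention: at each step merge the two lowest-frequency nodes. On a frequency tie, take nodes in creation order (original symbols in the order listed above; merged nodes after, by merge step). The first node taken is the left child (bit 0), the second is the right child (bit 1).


Huffman tree construction:
Step 1: Merge E(4) + G(5) = 9
Step 2: Merge J(7) + (E+G)(9) = 16
Step 3: Merge D(13) + (J+(E+G))(16) = 29
Read each symbol's code off the tree from the root (left child = 0, right child = 1).

Codes:
  J: 10 (length 2)
  G: 111 (length 3)
  E: 110 (length 3)
  D: 0 (length 1)
Average code length: 54/29 = 1.8621 bits/symbol


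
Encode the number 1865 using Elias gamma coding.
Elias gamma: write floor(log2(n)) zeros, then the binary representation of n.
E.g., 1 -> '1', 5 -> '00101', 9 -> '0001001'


num_bits = floor(log2(1865)) + 1 = 11
leading_zeros = num_bits - 1 = 10
binary(1865) = 11101001001

Elias gamma(1865) = '0000000000' + '11101001001' = 000000000011101001001 (21 bits)


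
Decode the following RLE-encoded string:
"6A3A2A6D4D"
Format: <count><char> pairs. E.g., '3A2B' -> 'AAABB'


Expanding each <count><char> pair:
  6A -> 'AAAAAA'
  3A -> 'AAA'
  2A -> 'AA'
  6D -> 'DDDDDD'
  4D -> 'DDDD'

Decoded = AAAAAAAAAAADDDDDDDDDD


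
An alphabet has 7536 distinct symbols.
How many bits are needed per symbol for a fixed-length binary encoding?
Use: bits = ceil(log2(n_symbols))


log2(7536) = 12.8796
Bracket: 2^12 = 4096 < 7536 <= 2^13 = 8192
So ceil(log2(7536)) = 13

bits = ceil(log2(7536)) = ceil(12.8796) = 13 bits


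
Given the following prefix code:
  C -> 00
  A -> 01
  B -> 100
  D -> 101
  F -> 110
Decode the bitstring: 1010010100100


Decoding step by step:
Bits 101 -> D
Bits 00 -> C
Bits 101 -> D
Bits 00 -> C
Bits 100 -> B


Decoded message: DCDCB


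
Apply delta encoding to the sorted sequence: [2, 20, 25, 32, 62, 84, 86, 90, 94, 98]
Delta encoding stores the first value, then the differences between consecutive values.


First value: 2
Deltas:
  20 - 2 = 18
  25 - 20 = 5
  32 - 25 = 7
  62 - 32 = 30
  84 - 62 = 22
  86 - 84 = 2
  90 - 86 = 4
  94 - 90 = 4
  98 - 94 = 4


Delta encoded: [2, 18, 5, 7, 30, 22, 2, 4, 4, 4]


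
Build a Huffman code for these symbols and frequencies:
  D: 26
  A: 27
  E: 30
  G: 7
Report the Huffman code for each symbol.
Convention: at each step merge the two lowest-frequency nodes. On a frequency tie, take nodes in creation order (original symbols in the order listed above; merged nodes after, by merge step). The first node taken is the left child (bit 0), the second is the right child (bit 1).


Huffman tree construction:
Step 1: Merge G(7) + D(26) = 33
Step 2: Merge A(27) + E(30) = 57
Step 3: Merge (G+D)(33) + (A+E)(57) = 90
Read each symbol's code off the tree from the root (left child = 0, right child = 1).

Codes:
  D: 01 (length 2)
  A: 10 (length 2)
  E: 11 (length 2)
  G: 00 (length 2)
Average code length: 180/90 = 2.0000 bits/symbol


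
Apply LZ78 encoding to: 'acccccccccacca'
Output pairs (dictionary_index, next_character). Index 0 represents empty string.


LZ78 encoding steps:
Dictionary: {0: ''}
Step 1: w='' (idx 0), next='a' -> output (0, 'a'), add 'a' as idx 1
Step 2: w='' (idx 0), next='c' -> output (0, 'c'), add 'c' as idx 2
Step 3: w='c' (idx 2), next='c' -> output (2, 'c'), add 'cc' as idx 3
Step 4: w='cc' (idx 3), next='c' -> output (3, 'c'), add 'ccc' as idx 4
Step 5: w='ccc' (idx 4), next='a' -> output (4, 'a'), add 'ccca' as idx 5
Step 6: w='cc' (idx 3), next='a' -> output (3, 'a'), add 'cca' as idx 6


Encoded: [(0, 'a'), (0, 'c'), (2, 'c'), (3, 'c'), (4, 'a'), (3, 'a')]


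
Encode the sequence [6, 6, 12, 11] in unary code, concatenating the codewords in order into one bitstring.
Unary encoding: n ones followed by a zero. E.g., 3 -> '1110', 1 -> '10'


Encode each number as n ones followed by a terminating 0:
  6 -> 1111110 (7 bits)
  6 -> 1111110 (7 bits)
  12 -> 1111111111110 (13 bits)
  11 -> 111111111110 (12 bits)
Total length = 7 + 7 + 13 + 12 = 39 bits.

Unary([6, 6, 12, 11]) = 111111011111101111111111110111111111110 (39 bits)


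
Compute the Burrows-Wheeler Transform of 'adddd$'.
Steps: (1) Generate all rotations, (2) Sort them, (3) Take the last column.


Rotations (sorted):
  0: $adddd -> last char: d
  1: adddd$ -> last char: $
  2: d$addd -> last char: d
  3: dd$add -> last char: d
  4: ddd$ad -> last char: d
  5: dddd$a -> last char: a


BWT = d$ddda


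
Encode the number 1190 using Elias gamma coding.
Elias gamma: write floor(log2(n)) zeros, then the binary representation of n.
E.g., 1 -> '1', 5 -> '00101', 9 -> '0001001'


num_bits = floor(log2(1190)) + 1 = 11
leading_zeros = num_bits - 1 = 10
binary(1190) = 10010100110

Elias gamma(1190) = '0000000000' + '10010100110' = 000000000010010100110 (21 bits)


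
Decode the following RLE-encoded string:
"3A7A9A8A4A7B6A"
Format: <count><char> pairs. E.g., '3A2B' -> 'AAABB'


Expanding each <count><char> pair:
  3A -> 'AAA'
  7A -> 'AAAAAAA'
  9A -> 'AAAAAAAAA'
  8A -> 'AAAAAAAA'
  4A -> 'AAAA'
  7B -> 'BBBBBBB'
  6A -> 'AAAAAA'

Decoded = AAAAAAAAAAAAAAAAAAAAAAAAAAAAAAABBBBBBBAAAAAA


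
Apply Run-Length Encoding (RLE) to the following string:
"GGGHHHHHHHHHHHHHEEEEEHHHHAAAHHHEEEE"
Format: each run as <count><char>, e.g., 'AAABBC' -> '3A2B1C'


Scanning runs left to right:
  i=0: run of 'G' x 3 -> '3G'
  i=3: run of 'H' x 13 -> '13H'
  i=16: run of 'E' x 5 -> '5E'
  i=21: run of 'H' x 4 -> '4H'
  i=25: run of 'A' x 3 -> '3A'
  i=28: run of 'H' x 3 -> '3H'
  i=31: run of 'E' x 4 -> '4E'

RLE = 3G13H5E4H3A3H4E


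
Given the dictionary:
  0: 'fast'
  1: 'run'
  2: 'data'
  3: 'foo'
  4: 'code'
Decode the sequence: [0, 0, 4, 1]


Look up each index in the dictionary:
  0 -> 'fast'
  0 -> 'fast'
  4 -> 'code'
  1 -> 'run'

Decoded: "fast fast code run"


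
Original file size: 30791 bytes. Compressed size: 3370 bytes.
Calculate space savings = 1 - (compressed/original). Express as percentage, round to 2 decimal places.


ratio = compressed/original = 3370/30791 = 0.109448
savings = 1 - ratio = 1 - 0.109448 = 0.890552
as a percentage: 0.890552 * 100 = 89.06%

Space savings = 1 - 3370/30791 = 89.06%


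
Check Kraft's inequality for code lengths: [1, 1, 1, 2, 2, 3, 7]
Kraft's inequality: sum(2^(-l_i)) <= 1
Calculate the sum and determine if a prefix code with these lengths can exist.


Sum = 2^(-1) + 2^(-1) + 2^(-1) + 2^(-2) + 2^(-2) + 2^(-3) + 2^(-7)
    = 0.5 + 0.5 + 0.5 + 0.25 + 0.25 + 0.125 + 0.0078125
    = 273/128 = 2.1328125
Since 2.1328125 > 1, Kraft's inequality is NOT satisfied.
A prefix code with these lengths CANNOT exist.

Kraft sum = 2.1328125. Not satisfied.


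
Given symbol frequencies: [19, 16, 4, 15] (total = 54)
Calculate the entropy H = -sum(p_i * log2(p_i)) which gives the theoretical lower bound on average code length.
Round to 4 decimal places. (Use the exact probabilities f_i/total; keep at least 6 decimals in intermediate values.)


Per-symbol terms -p_i * log2(p_i) with p_i = f_i/54:
  p = 19/54 = 0.351852: log2(p) = -1.506960, -p*log2(p) = 0.530227
  p = 16/54 = 0.296296: log2(p) = -1.754888, -p*log2(p) = 0.519967
  p = 4/54 = 0.074074: log2(p) = -3.754888, -p*log2(p) = 0.278140
  p = 15/54 = 0.277778: log2(p) = -1.847997, -p*log2(p) = 0.513332
H = 0.530227 + 0.519967 + 0.278140 + 0.513332 = 1.841666

H = 1.8417 bits/symbol


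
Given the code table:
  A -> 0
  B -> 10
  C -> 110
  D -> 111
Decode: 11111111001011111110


Decoding:
111 -> D
111 -> D
110 -> C
0 -> A
10 -> B
111 -> D
111 -> D
10 -> B


Result: DDCABDDB


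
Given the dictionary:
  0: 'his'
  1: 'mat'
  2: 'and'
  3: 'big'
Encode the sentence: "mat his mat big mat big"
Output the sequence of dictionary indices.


Look up each word in the dictionary:
  'mat' -> 1
  'his' -> 0
  'mat' -> 1
  'big' -> 3
  'mat' -> 1
  'big' -> 3

Encoded: [1, 0, 1, 3, 1, 3]


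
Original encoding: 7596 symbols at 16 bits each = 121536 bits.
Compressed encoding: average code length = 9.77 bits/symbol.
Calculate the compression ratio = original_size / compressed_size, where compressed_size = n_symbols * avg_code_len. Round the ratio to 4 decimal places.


original_size = n_symbols * orig_bits = 7596 * 16 = 121536 bits
compressed_size = n_symbols * avg_code_len = 7596 * 9.77 = 74212.92 bits
ratio = original_size / compressed_size = 121536 / 74212.92 = 1.6377

Compression ratio = 1.6377


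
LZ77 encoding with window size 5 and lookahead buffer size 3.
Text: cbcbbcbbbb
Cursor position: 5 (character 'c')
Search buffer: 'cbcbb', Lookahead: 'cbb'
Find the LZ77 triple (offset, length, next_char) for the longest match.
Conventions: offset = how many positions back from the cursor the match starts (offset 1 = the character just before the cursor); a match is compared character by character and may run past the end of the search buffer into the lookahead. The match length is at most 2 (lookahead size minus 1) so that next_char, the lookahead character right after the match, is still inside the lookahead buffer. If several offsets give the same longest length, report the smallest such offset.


Try each offset into the search buffer:
  offset=1 (pos 4, char 'b'): match length 0
  offset=2 (pos 3, char 'b'): match length 0
  offset=3 (pos 2, char 'c'): match length 2
  offset=4 (pos 1, char 'b'): match length 0
  offset=5 (pos 0, char 'c'): match length 2
Longest match has length 2, found at offsets 3, 5; take the smallest, offset 3.
next_char = character at position 5 + 2 = 7 -> 'b'

Best match: offset=3, length=2 (matching 'cb' starting at position 2)
LZ77 triple: (3, 2, 'b')


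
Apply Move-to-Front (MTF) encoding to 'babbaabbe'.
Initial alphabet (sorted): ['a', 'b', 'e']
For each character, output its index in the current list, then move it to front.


MTF encoding:
'b': index 1 in ['a', 'b', 'e'] -> ['b', 'a', 'e']
'a': index 1 in ['b', 'a', 'e'] -> ['a', 'b', 'e']
'b': index 1 in ['a', 'b', 'e'] -> ['b', 'a', 'e']
'b': index 0 in ['b', 'a', 'e'] -> ['b', 'a', 'e']
'a': index 1 in ['b', 'a', 'e'] -> ['a', 'b', 'e']
'a': index 0 in ['a', 'b', 'e'] -> ['a', 'b', 'e']
'b': index 1 in ['a', 'b', 'e'] -> ['b', 'a', 'e']
'b': index 0 in ['b', 'a', 'e'] -> ['b', 'a', 'e']
'e': index 2 in ['b', 'a', 'e'] -> ['e', 'b', 'a']


Output: [1, 1, 1, 0, 1, 0, 1, 0, 2]


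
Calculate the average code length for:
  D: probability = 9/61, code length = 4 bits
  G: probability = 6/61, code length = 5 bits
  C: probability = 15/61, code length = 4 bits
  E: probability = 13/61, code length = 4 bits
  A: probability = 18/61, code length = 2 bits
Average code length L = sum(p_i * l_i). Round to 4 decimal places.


Weighted contributions p_i * l_i:
  D: (9/61) * 4 = 36/61
  G: (6/61) * 5 = 30/61
  C: (15/61) * 4 = 60/61
  E: (13/61) * 4 = 52/61
  A: (18/61) * 2 = 36/61
Sum = (36 + 30 + 60 + 52 + 36)/61 = 214/61

L = 214/61 = 3.5082 bits/symbol


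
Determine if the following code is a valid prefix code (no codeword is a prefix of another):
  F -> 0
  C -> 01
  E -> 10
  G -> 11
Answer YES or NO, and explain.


Checking each pair (does one codeword prefix another?):
  F='0' vs C='01': prefix -- VIOLATION

NO -- this is NOT a valid prefix code. F (0) is a prefix of C (01).


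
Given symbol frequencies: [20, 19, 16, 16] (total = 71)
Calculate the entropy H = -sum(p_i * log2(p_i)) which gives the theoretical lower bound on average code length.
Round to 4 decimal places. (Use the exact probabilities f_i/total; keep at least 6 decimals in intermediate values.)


Per-symbol terms -p_i * log2(p_i) with p_i = f_i/71:
  p = 20/71 = 0.281690: log2(p) = -1.827819, -p*log2(p) = 0.514879
  p = 19/71 = 0.267606: log2(p) = -1.901820, -p*log2(p) = 0.508938
  p = 16/71 = 0.225352: log2(p) = -2.149747, -p*log2(p) = 0.484450
  p = 16/71 = 0.225352: log2(p) = -2.149747, -p*log2(p) = 0.484450
H = 0.514879 + 0.508938 + 0.484450 + 0.484450 = 1.992717

H = 1.9927 bits/symbol


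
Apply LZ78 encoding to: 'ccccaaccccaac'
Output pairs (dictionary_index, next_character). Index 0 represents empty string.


LZ78 encoding steps:
Dictionary: {0: ''}
Step 1: w='' (idx 0), next='c' -> output (0, 'c'), add 'c' as idx 1
Step 2: w='c' (idx 1), next='c' -> output (1, 'c'), add 'cc' as idx 2
Step 3: w='c' (idx 1), next='a' -> output (1, 'a'), add 'ca' as idx 3
Step 4: w='' (idx 0), next='a' -> output (0, 'a'), add 'a' as idx 4
Step 5: w='cc' (idx 2), next='c' -> output (2, 'c'), add 'ccc' as idx 5
Step 6: w='ca' (idx 3), next='a' -> output (3, 'a'), add 'caa' as idx 6
Step 7: w='c' (idx 1), end of input -> output (1, '')


Encoded: [(0, 'c'), (1, 'c'), (1, 'a'), (0, 'a'), (2, 'c'), (3, 'a'), (1, '')]


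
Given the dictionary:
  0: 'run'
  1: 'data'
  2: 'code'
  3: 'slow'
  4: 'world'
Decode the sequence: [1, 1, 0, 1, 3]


Look up each index in the dictionary:
  1 -> 'data'
  1 -> 'data'
  0 -> 'run'
  1 -> 'data'
  3 -> 'slow'

Decoded: "data data run data slow"


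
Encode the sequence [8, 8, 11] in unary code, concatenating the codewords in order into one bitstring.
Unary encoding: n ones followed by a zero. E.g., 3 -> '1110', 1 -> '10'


Encode each number as n ones followed by a terminating 0:
  8 -> 111111110 (9 bits)
  8 -> 111111110 (9 bits)
  11 -> 111111111110 (12 bits)
Total length = 9 + 9 + 12 = 30 bits.

Unary([8, 8, 11]) = 111111110111111110111111111110 (30 bits)


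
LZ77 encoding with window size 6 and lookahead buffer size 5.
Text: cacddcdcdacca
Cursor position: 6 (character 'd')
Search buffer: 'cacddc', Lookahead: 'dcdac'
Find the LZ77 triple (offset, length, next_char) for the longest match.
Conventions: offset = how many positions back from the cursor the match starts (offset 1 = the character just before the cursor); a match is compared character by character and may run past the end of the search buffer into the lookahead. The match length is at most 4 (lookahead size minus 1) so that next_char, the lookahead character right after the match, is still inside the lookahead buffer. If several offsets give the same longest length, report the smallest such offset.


Try each offset into the search buffer:
  offset=1 (pos 5, char 'c'): match length 0
  offset=2 (pos 4, char 'd'): match length 3
  offset=3 (pos 3, char 'd'): match length 1
  offset=4 (pos 2, char 'c'): match length 0
  offset=5 (pos 1, char 'a'): match length 0
  offset=6 (pos 0, char 'c'): match length 0
Longest match has length 3 at offset 2.
next_char = character at position 6 + 3 = 9 -> 'a'

Best match: offset=2, length=3 (matching 'dcd' starting at position 4)
LZ77 triple: (2, 3, 'a')


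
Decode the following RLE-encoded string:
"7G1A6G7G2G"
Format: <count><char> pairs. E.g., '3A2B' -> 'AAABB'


Expanding each <count><char> pair:
  7G -> 'GGGGGGG'
  1A -> 'A'
  6G -> 'GGGGGG'
  7G -> 'GGGGGGG'
  2G -> 'GG'

Decoded = GGGGGGGAGGGGGGGGGGGGGGG


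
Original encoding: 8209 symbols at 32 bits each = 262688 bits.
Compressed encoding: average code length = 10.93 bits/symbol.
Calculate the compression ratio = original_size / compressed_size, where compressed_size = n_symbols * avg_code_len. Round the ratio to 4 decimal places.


original_size = n_symbols * orig_bits = 8209 * 32 = 262688 bits
compressed_size = n_symbols * avg_code_len = 8209 * 10.93 = 89724.37 bits
ratio = original_size / compressed_size = 262688 / 89724.37 = 2.9277

Compression ratio = 2.9277


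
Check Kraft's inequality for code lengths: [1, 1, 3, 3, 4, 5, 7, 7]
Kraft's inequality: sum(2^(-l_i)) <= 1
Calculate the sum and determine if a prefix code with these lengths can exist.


Sum = 2^(-1) + 2^(-1) + 2^(-3) + 2^(-3) + 2^(-4) + 2^(-5) + 2^(-7) + 2^(-7)
    = 0.5 + 0.5 + 0.125 + 0.125 + 0.0625 + 0.03125 + 0.0078125 + 0.0078125
    = 174/128 = 1.359375
Since 1.359375 > 1, Kraft's inequality is NOT satisfied.
A prefix code with these lengths CANNOT exist.

Kraft sum = 1.359375. Not satisfied.


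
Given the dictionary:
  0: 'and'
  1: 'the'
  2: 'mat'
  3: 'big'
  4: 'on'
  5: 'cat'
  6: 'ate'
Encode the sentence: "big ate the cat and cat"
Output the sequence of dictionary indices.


Look up each word in the dictionary:
  'big' -> 3
  'ate' -> 6
  'the' -> 1
  'cat' -> 5
  'and' -> 0
  'cat' -> 5

Encoded: [3, 6, 1, 5, 0, 5]


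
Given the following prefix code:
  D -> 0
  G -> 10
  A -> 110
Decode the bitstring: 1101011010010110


Decoding step by step:
Bits 110 -> A
Bits 10 -> G
Bits 110 -> A
Bits 10 -> G
Bits 0 -> D
Bits 10 -> G
Bits 110 -> A


Decoded message: AGAGDGA


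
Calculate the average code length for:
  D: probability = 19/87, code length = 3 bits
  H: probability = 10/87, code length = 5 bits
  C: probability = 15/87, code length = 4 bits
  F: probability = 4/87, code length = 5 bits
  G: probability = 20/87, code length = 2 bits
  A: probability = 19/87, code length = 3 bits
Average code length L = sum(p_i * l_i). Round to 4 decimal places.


Weighted contributions p_i * l_i:
  D: (19/87) * 3 = 57/87
  H: (10/87) * 5 = 50/87
  C: (15/87) * 4 = 60/87
  F: (4/87) * 5 = 20/87
  G: (20/87) * 2 = 40/87
  A: (19/87) * 3 = 57/87
Sum = (57 + 50 + 60 + 20 + 40 + 57)/87 = 284/87

L = 284/87 = 3.2644 bits/symbol


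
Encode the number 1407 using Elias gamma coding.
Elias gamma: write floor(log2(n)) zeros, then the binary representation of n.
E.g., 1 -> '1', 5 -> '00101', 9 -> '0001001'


num_bits = floor(log2(1407)) + 1 = 11
leading_zeros = num_bits - 1 = 10
binary(1407) = 10101111111

Elias gamma(1407) = '0000000000' + '10101111111' = 000000000010101111111 (21 bits)


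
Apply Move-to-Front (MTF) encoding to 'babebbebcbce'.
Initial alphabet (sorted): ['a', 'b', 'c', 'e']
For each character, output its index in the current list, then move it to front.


MTF encoding:
'b': index 1 in ['a', 'b', 'c', 'e'] -> ['b', 'a', 'c', 'e']
'a': index 1 in ['b', 'a', 'c', 'e'] -> ['a', 'b', 'c', 'e']
'b': index 1 in ['a', 'b', 'c', 'e'] -> ['b', 'a', 'c', 'e']
'e': index 3 in ['b', 'a', 'c', 'e'] -> ['e', 'b', 'a', 'c']
'b': index 1 in ['e', 'b', 'a', 'c'] -> ['b', 'e', 'a', 'c']
'b': index 0 in ['b', 'e', 'a', 'c'] -> ['b', 'e', 'a', 'c']
'e': index 1 in ['b', 'e', 'a', 'c'] -> ['e', 'b', 'a', 'c']
'b': index 1 in ['e', 'b', 'a', 'c'] -> ['b', 'e', 'a', 'c']
'c': index 3 in ['b', 'e', 'a', 'c'] -> ['c', 'b', 'e', 'a']
'b': index 1 in ['c', 'b', 'e', 'a'] -> ['b', 'c', 'e', 'a']
'c': index 1 in ['b', 'c', 'e', 'a'] -> ['c', 'b', 'e', 'a']
'e': index 2 in ['c', 'b', 'e', 'a'] -> ['e', 'c', 'b', 'a']


Output: [1, 1, 1, 3, 1, 0, 1, 1, 3, 1, 1, 2]


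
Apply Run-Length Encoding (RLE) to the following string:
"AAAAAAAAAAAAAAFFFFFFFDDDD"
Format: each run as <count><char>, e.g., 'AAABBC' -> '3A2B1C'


Scanning runs left to right:
  i=0: run of 'A' x 14 -> '14A'
  i=14: run of 'F' x 7 -> '7F'
  i=21: run of 'D' x 4 -> '4D'

RLE = 14A7F4D


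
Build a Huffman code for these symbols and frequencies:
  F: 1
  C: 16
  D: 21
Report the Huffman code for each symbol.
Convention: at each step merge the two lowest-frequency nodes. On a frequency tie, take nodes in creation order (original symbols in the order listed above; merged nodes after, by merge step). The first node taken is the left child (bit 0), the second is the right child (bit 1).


Huffman tree construction:
Step 1: Merge F(1) + C(16) = 17
Step 2: Merge (F+C)(17) + D(21) = 38
Read each symbol's code off the tree from the root (left child = 0, right child = 1).

Codes:
  F: 00 (length 2)
  C: 01 (length 2)
  D: 1 (length 1)
Average code length: 55/38 = 1.4474 bits/symbol


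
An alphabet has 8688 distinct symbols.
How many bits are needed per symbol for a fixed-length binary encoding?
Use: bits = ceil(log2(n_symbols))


log2(8688) = 13.0848
Bracket: 2^13 = 8192 < 8688 <= 2^14 = 16384
So ceil(log2(8688)) = 14

bits = ceil(log2(8688)) = ceil(13.0848) = 14 bits


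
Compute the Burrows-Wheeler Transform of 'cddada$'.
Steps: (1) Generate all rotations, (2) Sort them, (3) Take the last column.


Rotations (sorted):
  0: $cddada -> last char: a
  1: a$cddad -> last char: d
  2: ada$cdd -> last char: d
  3: cddada$ -> last char: $
  4: da$cdda -> last char: a
  5: dada$cd -> last char: d
  6: ddada$c -> last char: c


BWT = add$adc


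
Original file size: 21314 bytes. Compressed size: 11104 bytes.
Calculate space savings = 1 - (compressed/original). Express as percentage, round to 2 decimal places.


ratio = compressed/original = 11104/21314 = 0.520972
savings = 1 - ratio = 1 - 0.520972 = 0.479028
as a percentage: 0.479028 * 100 = 47.9%

Space savings = 1 - 11104/21314 = 47.9%


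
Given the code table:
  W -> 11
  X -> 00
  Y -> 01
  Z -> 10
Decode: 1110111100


Decoding:
11 -> W
10 -> Z
11 -> W
11 -> W
00 -> X


Result: WZWWX


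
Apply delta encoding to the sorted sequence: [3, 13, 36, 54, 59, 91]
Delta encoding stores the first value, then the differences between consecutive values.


First value: 3
Deltas:
  13 - 3 = 10
  36 - 13 = 23
  54 - 36 = 18
  59 - 54 = 5
  91 - 59 = 32


Delta encoded: [3, 10, 23, 18, 5, 32]


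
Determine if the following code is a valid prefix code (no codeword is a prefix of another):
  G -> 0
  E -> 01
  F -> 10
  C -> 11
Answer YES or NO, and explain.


Checking each pair (does one codeword prefix another?):
  G='0' vs E='01': prefix -- VIOLATION

NO -- this is NOT a valid prefix code. G (0) is a prefix of E (01).


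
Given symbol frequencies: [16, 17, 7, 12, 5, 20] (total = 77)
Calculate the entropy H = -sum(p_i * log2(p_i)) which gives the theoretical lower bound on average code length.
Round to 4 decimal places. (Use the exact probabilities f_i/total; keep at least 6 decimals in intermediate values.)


Per-symbol terms -p_i * log2(p_i) with p_i = f_i/77:
  p = 16/77 = 0.207792: log2(p) = -2.266787, -p*log2(p) = 0.471021
  p = 17/77 = 0.220779: log2(p) = -2.179324, -p*log2(p) = 0.481149
  p = 7/77 = 0.090909: log2(p) = -3.459432, -p*log2(p) = 0.314494
  p = 12/77 = 0.155844: log2(p) = -2.681824, -p*log2(p) = 0.417947
  p = 5/77 = 0.064935: log2(p) = -3.944858, -p*log2(p) = 0.256160
  p = 20/77 = 0.259740: log2(p) = -1.944858, -p*log2(p) = 0.505158
H = 0.471021 + 0.481149 + 0.314494 + 0.417947 + 0.256160 + 0.505158 = 2.445929

H = 2.4459 bits/symbol
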